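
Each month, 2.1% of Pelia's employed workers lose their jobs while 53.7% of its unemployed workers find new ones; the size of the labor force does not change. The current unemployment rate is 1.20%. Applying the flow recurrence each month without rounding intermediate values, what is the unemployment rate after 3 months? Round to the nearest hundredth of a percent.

With a fixed labor force, u_{t+1} = u_t + s·(1−u_t) − f·u_t = u_t·(1−s−f) + s.
Here 1−s−f = 0.442 and s = 0.021.
u_1 = 0.012000 × 0.442 + 0.021 = 0.026304.
u_2 = 0.026304 × 0.442 + 0.021 = 0.032626.
u_3 = 0.032626 × 0.442 + 0.021 = 0.035421.

Unemployment rate after three months ≈ 3.54%.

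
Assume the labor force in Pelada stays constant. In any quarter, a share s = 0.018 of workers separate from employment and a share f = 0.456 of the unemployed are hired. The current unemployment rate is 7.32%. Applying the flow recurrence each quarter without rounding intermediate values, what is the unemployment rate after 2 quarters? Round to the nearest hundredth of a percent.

Unemployment rate after two quarters ≈ 4.77%.

With a fixed labor force, u_{t+1} = u_t + s·(1−u_t) − f·u_t = u_t·(1−s−f) + s.
Here 1−s−f = 0.526 and s = 0.018.
u_1 = 0.073200 × 0.526 + 0.018 = 0.056503.
u_2 = 0.056503 × 0.526 + 0.018 = 0.047721.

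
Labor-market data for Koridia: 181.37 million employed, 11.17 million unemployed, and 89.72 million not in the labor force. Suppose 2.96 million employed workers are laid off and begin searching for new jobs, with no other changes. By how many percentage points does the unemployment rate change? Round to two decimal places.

Initially, labor force = 181.37 + 11.17 = 192.54 million, so u = 11.17/192.54 = 5.80%.
After the change, employed falls and unemployed rises by 2.96; labor force unchanged → E = 178.41, U = 14.13, labor force = 192.54 million.
New unemployment rate = 14.13 / 192.54 = 7.34%.
Change = 7.34% − 5.80% = +1.54 percentage points.

The unemployment rate changes by +1.54 percentage points.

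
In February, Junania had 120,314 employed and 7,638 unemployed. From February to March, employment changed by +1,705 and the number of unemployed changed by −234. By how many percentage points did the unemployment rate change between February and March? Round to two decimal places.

The unemployment rate changed by −0.25 percentage points.

February: labor force = 120,314 + 7,638 = 127,952; u = 7,638/127,952 = 5.97%.
March: labor force = 122,019 + 7,404 = 129,423; u = 7,404/129,423 = 5.72%.
Change = 5.72% − 5.97% = −0.25 pp.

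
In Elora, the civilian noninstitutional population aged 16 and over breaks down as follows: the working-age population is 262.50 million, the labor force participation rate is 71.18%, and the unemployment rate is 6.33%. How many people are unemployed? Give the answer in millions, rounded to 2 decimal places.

Labor force = 0.7118 × 262.50 = 186.85 million.
Unemployed = 0.0633 × 186.85 ≈ 11.83 million.

About 11.83 million are unemployed.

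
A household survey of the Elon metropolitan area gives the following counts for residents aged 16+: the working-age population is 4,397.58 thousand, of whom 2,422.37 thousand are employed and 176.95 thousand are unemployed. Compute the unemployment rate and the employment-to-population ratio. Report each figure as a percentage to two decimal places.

Labor force = employed + unemployed = 2,422.37 + 176.95 = 2,599.32 thousand.
Unemployment rate = 176.95 / 2,599.32 = 6.81%.
Employment-population ratio = 2,422.37 / 4,397.58 = 55.08%.

Unemployment rate ≈ 6.81%; employment-population ratio ≈ 55.08%.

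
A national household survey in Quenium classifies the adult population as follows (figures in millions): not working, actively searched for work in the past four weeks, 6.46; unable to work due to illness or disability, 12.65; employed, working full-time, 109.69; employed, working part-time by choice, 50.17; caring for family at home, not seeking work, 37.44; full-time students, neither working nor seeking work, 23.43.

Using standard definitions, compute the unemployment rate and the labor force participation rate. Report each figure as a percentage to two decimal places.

Employed = 109.69 + 50.17 = 159.86 million.
Unemployed = 6.46 million.
Labor force = 159.86 + 6.46 = 166.32 million.
Not in labor force = 12.65 + 37.44 + 23.43 = 73.52 million (those not working and not actively searching are outside the labor force).
Civilian working-age population = 166.32 + 73.52 = 239.84 million.
Unemployment rate = 6.46 / 166.32 = 3.88%.
Labor force participation rate = 166.32 / 239.84 = 69.35%.

Unemployment rate ≈ 3.88%; labor force participation rate ≈ 69.35%.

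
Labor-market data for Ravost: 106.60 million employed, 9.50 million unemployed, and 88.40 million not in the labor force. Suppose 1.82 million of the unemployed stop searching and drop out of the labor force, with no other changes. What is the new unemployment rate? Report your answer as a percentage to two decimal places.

New unemployment rate ≈ 6.72%.

Initially, labor force = 106.60 + 9.50 = 116.10 million, so u = 9.50/116.10 = 8.18%.
After the change, unemployed and labor force both fall by 1.82 → E = 106.60, U = 7.68, labor force = 114.28 million.
New unemployment rate = 7.68 / 114.28 = 6.72%.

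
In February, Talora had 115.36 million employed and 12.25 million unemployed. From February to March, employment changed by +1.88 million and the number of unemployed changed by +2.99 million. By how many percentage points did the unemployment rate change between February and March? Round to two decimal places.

February: labor force = 115.36 + 12.25 = 127.61; u = 12.25/127.61 = 9.60%.
March: labor force = 117.24 + 15.24 = 132.48; u = 15.24/132.48 = 11.50%.
Change = 11.50% − 9.60% = +1.90 pp.

The unemployment rate changed by +1.90 percentage points.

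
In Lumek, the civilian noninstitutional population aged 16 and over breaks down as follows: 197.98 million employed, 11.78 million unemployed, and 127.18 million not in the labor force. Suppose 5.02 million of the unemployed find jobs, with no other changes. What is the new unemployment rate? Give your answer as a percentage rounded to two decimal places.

Initially, labor force = 197.98 + 11.78 = 209.76 million, so u = 11.78/209.76 = 5.62%.
After the change, unemployed falls and employed rises by 5.02; labor force unchanged → E = 203.00, U = 6.76, labor force = 209.76 million.
New unemployment rate = 6.76 / 209.76 = 3.22%.

New unemployment rate ≈ 3.22%.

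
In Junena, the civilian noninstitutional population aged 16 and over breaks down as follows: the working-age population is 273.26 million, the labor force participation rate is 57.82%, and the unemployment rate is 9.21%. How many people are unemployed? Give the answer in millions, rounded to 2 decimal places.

About 14.55 million are unemployed.

Labor force = 0.5782 × 273.26 = 158.00 million.
Unemployed = 0.0921 × 158.00 ≈ 14.55 million.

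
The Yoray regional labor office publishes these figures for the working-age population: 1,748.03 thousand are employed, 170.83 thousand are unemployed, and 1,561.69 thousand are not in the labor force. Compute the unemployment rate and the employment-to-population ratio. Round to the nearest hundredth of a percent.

Unemployment rate ≈ 8.90%; employment-population ratio ≈ 50.22%.

Labor force = employed + unemployed = 1,748.03 + 170.83 = 1,918.86 thousand.
Working-age population = 1,918.86 + 1,561.69 = 3,480.55 thousand.
Unemployment rate = 170.83 / 1,918.86 = 8.90%.
Employment-population ratio = 1,748.03 / 3,480.55 = 50.22%.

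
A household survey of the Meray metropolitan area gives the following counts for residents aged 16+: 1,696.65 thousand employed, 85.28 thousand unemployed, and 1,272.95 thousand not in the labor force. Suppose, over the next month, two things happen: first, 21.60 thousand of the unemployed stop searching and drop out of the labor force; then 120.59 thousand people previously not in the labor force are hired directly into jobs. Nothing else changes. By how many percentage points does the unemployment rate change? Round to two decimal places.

The unemployment rate changes by −1.40 percentage points.

Initially, labor force = 1,696.65 + 85.28 = 1,781.93 thousand, so u = 85.28/1,781.93 = 4.79%.
After the first change, unemployed and labor force both fall by 21.60 → E = 1,696.65, U = 63.68, labor force = 1,760.33 thousand.
After the second change, employed and labor force both rise by 120.59; unemployed unchanged → E = 1,817.24, U = 63.68, labor force = 1,880.92 thousand.
New unemployment rate = 63.68 / 1,880.92 = 3.39%.
Change = 3.39% − 4.79% = −1.40 percentage points.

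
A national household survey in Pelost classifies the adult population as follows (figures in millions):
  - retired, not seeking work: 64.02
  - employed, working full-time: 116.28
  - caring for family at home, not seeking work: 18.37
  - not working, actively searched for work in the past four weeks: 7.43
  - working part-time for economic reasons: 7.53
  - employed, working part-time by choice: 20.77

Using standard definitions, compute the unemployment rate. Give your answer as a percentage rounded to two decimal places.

Unemployment rate ≈ 4.89%.

Employed = 116.28 + 7.53 + 20.77 = 144.58 million (anyone who worked, including part-time for economic reasons, counts as employed).
Unemployed = 7.43 million.
Labor force = 144.58 + 7.43 = 152.01 million.
Unemployment rate = 7.43 / 152.01 = 4.89%.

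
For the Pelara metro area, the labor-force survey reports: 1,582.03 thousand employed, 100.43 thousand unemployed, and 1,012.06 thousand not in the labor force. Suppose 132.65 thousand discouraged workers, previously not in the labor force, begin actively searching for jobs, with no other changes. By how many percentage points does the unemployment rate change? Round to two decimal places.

Initially, labor force = 1,582.03 + 100.43 = 1,682.46 thousand, so u = 100.43/1,682.46 = 5.97%.
After the change, unemployed and labor force both rise by 132.65 → E = 1,582.03, U = 233.08, labor force = 1,815.11 thousand.
New unemployment rate = 233.08 / 1,815.11 = 12.84%.
Change = 12.84% − 5.97% = +6.87 percentage points.

The unemployment rate changes by +6.87 percentage points.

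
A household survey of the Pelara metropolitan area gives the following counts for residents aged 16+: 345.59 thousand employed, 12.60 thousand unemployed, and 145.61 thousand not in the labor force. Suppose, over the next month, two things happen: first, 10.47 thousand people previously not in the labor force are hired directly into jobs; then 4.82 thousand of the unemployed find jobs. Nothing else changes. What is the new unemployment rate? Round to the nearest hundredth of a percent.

Initially, labor force = 345.59 + 12.60 = 358.19 thousand, so u = 12.60/358.19 = 3.52%.
After the first change, employed and labor force both rise by 10.47; unemployed unchanged → E = 356.06, U = 12.60, labor force = 368.66 thousand.
After the second change, unemployed falls and employed rises by 4.82; labor force unchanged → E = 360.88, U = 7.78, labor force = 368.66 thousand.
New unemployment rate = 7.78 / 368.66 = 2.11%.

New unemployment rate ≈ 2.11%.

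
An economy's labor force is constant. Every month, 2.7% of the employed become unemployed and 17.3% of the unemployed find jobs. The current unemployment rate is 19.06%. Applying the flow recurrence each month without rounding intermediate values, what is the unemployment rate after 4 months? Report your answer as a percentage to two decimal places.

Unemployment rate after four months ≈ 15.78%.

With a fixed labor force, u_{t+1} = u_t + s·(1−u_t) − f·u_t = u_t·(1−s−f) + s.
Here 1−s−f = 0.800 and s = 0.027.
u_1 = 0.190600 × 0.800 + 0.027 = 0.179480.
u_2 = 0.179480 × 0.800 + 0.027 = 0.170584.
u_3 = 0.170584 × 0.800 + 0.027 = 0.163467.
u_4 = 0.163467 × 0.800 + 0.027 = 0.157774.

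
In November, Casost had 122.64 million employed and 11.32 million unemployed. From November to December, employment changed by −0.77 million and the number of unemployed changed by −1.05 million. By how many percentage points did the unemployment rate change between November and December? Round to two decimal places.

November: labor force = 122.64 + 11.32 = 133.96; u = 11.32/133.96 = 8.45%.
December: labor force = 121.87 + 10.27 = 132.14; u = 10.27/132.14 = 7.77%.
Change = 7.77% − 8.45% = −0.68 pp.

The unemployment rate changed by −0.68 percentage points.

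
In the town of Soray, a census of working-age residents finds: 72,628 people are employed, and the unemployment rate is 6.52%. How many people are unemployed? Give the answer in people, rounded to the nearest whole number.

Let U be the number unemployed. The labor force is E + U, and U/(E+U) = 0.0652.
So U = 0.0652 × 72,628 / (1 − 0.0652) = 4735.35 / 0.9348 ≈ 5,066.

About 5,066 are unemployed.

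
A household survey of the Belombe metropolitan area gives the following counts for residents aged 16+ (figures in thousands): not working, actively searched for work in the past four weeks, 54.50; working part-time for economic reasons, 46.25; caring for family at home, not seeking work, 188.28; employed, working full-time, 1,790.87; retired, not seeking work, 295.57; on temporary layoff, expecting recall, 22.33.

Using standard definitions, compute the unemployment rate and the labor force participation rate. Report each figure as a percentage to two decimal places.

Employed = 46.25 + 1,790.87 = 1,837.12 thousand (anyone who worked, including part-time for economic reasons, counts as employed).
Unemployed = 54.50 + 22.33 = 76.83 thousand (jobless and actively searching, or on temporary layoff).
Labor force = 1,837.12 + 76.83 = 1,913.95 thousand.
Not in labor force = 188.28 + 295.57 = 483.85 thousand (those not working and not actively searching are outside the labor force).
Civilian working-age population = 1,913.95 + 483.85 = 2,397.80 thousand.
Unemployment rate = 76.83 / 1,913.95 = 4.01%.
Labor force participation rate = 1,913.95 / 2,397.80 = 79.82%.

Unemployment rate ≈ 4.01%; labor force participation rate ≈ 79.82%.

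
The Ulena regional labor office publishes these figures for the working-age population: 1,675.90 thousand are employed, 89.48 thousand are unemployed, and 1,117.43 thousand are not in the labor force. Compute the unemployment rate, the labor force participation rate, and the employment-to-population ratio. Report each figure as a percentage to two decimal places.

Labor force = employed + unemployed = 1,675.90 + 89.48 = 1,765.38 thousand.
Working-age population = 1,765.38 + 1,117.43 = 2,882.81 thousand.
Unemployment rate = 89.48 / 1,765.38 = 5.07%.
Labor force participation rate = 1,765.38 / 2,882.81 = 61.24%.
Employment-population ratio = 1,675.90 / 2,882.81 = 58.13%.

Unemployment rate ≈ 5.07%; labor force participation rate ≈ 61.24%; employment-population ratio ≈ 58.13%.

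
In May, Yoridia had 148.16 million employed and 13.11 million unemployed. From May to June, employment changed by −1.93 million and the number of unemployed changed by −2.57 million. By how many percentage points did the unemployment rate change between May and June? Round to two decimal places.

The unemployment rate changed by −1.41 percentage points.

May: labor force = 148.16 + 13.11 = 161.27; u = 13.11/161.27 = 8.13%.
June: labor force = 146.23 + 10.54 = 156.77; u = 10.54/156.77 = 6.72%.
Change = 6.72% − 8.13% = −1.41 pp.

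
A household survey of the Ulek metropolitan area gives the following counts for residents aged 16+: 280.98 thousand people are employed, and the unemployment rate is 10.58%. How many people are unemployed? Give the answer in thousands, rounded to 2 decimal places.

Let U be the number unemployed. The labor force is E + U, and U/(E+U) = 0.1058.
So U = 0.1058 × 280.98 / (1 − 0.1058) = 29.7277 / 0.8942 ≈ 33.25 thousand.

About 33.25 thousand are unemployed.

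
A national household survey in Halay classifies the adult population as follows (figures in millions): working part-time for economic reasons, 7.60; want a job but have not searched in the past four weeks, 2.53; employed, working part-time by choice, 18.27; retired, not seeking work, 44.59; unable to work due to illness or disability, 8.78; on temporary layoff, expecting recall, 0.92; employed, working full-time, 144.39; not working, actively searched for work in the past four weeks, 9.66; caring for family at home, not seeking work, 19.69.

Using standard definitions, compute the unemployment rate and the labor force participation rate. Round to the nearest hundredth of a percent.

Employed = 7.60 + 18.27 + 144.39 = 170.26 million (anyone who worked, including part-time for economic reasons, counts as employed).
Unemployed = 0.92 + 9.66 = 10.58 million (jobless and actively searching, or on temporary layoff).
Labor force = 170.26 + 10.58 = 180.84 million.
Not in labor force = 2.53 + 44.59 + 8.78 + 19.69 = 75.59 million (those not working and not actively searching are outside the labor force — including those who want a job but have given up searching).
Civilian working-age population = 180.84 + 75.59 = 256.43 million.
Unemployment rate = 10.58 / 180.84 = 5.85%.
Labor force participation rate = 180.84 / 256.43 = 70.52%.

Unemployment rate ≈ 5.85%; labor force participation rate ≈ 70.52%.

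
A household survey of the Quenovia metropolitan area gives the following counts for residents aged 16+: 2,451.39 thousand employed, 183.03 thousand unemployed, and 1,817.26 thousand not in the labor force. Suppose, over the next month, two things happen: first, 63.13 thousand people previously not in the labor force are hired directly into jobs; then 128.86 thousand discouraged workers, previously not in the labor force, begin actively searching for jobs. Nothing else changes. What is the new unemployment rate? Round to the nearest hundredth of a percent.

Initially, labor force = 2,451.39 + 183.03 = 2,634.42 thousand, so u = 183.03/2,634.42 = 6.95%.
After the first change, employed and labor force both rise by 63.13; unemployed unchanged → E = 2,514.52, U = 183.03, labor force = 2,697.55 thousand.
After the second change, unemployed and labor force both rise by 128.86 → E = 2,514.52, U = 311.89, labor force = 2,826.41 thousand.
New unemployment rate = 311.89 / 2,826.41 = 11.03%.

New unemployment rate ≈ 11.03%.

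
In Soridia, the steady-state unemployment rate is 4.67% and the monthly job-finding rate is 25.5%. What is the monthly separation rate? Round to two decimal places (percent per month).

From u* = s/(s+f): s = u·f/(1−u).
s = 0.0467 × 25.5 / (1 − 0.0467) = 1.1908 / 0.9533 ≈ 1.25% per month.

Separation rate ≈ 1.25% per month.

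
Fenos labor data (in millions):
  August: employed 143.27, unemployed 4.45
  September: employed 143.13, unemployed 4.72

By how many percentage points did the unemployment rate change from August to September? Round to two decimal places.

August: labor force = 143.27 + 4.45 = 147.72; u = 4.45/147.72 = 3.01%.
September: labor force = 143.13 + 4.72 = 147.85; u = 4.72/147.85 = 3.19%.
Change = 3.19% − 3.01% = +0.18 pp.

The unemployment rate changed by +0.18 percentage points.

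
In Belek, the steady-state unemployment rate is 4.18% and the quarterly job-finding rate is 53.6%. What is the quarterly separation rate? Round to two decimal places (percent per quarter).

Separation rate ≈ 2.34% per quarter.

From u* = s/(s+f): s = u·f/(1−u).
s = 0.0418 × 53.6 / (1 − 0.0418) = 2.2405 / 0.9582 ≈ 2.34% per quarter.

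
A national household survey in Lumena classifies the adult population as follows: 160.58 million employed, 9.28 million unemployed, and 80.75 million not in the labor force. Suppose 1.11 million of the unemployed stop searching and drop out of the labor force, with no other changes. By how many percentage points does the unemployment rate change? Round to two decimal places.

The unemployment rate changes by −0.62 percentage points.

Initially, labor force = 160.58 + 9.28 = 169.86 million, so u = 9.28/169.86 = 5.46%.
After the change, unemployed and labor force both fall by 1.11 → E = 160.58, U = 8.17, labor force = 168.75 million.
New unemployment rate = 8.17 / 168.75 = 4.84%.
Change = 4.84% − 5.46% = −0.62 percentage points.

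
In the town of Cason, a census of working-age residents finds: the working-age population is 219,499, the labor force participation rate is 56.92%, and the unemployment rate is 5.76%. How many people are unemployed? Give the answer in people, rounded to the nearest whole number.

About 7,196 are unemployed.

Labor force = 0.5692 × 219,499 = 124,939.
Unemployed = 0.0576 × 124,939 ≈ 7,196.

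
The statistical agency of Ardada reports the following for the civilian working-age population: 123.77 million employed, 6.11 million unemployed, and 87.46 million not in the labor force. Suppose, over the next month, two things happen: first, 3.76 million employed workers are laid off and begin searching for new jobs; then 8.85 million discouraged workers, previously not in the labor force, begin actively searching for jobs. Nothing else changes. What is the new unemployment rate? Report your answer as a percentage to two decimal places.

Initially, labor force = 123.77 + 6.11 = 129.88 million, so u = 6.11/129.88 = 4.70%.
After the first change, employed falls and unemployed rises by 3.76; labor force unchanged → E = 120.01, U = 9.87, labor force = 129.88 million.
After the second change, unemployed and labor force both rise by 8.85 → E = 120.01, U = 18.72, labor force = 138.73 million.
New unemployment rate = 18.72 / 138.73 = 13.49%.

New unemployment rate ≈ 13.49%.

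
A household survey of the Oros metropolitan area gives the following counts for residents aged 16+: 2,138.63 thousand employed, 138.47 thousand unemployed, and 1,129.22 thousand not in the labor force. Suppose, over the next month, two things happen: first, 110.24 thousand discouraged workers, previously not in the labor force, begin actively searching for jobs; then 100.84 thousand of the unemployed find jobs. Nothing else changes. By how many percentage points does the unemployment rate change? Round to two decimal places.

Initially, labor force = 2,138.63 + 138.47 = 2,277.10 thousand, so u = 138.47/2,277.10 = 6.08%.
After the first change, unemployed and labor force both rise by 110.24 → E = 2,138.63, U = 248.71, labor force = 2,387.34 thousand.
After the second change, unemployed falls and employed rises by 100.84; labor force unchanged → E = 2,239.47, U = 147.87, labor force = 2,387.34 thousand.
New unemployment rate = 147.87 / 2,387.34 = 6.19%.
Change = 6.19% − 6.08% = +0.11 percentage points.

The unemployment rate changes by +0.11 percentage points.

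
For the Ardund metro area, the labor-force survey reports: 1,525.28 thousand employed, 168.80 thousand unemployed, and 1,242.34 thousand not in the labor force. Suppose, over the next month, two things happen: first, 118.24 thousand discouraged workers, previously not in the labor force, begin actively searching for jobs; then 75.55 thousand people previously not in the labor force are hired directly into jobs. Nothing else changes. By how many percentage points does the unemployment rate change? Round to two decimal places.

Initially, labor force = 1,525.28 + 168.80 = 1,694.08 thousand, so u = 168.80/1,694.08 = 9.96%.
After the first change, unemployed and labor force both rise by 118.24 → E = 1,525.28, U = 287.04, labor force = 1,812.32 thousand.
After the second change, employed and labor force both rise by 75.55; unemployed unchanged → E = 1,600.83, U = 287.04, labor force = 1,887.87 thousand.
New unemployment rate = 287.04 / 1,887.87 = 15.20%.
Change = 15.20% − 9.96% = +5.24 percentage points.

The unemployment rate changes by +5.24 percentage points.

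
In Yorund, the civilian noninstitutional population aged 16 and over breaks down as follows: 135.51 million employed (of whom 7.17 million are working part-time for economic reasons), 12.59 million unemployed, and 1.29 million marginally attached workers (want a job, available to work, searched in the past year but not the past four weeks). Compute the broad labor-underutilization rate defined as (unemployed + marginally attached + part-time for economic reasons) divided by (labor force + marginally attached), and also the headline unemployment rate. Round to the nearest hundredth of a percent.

Broad underutilization rate ≈ 14.09%; headline unemployment rate ≈ 8.50%.

Labor force = 135.51 + 12.59 = 148.10 million.
Numerator = 12.59 + 1.29 + 7.17 = 21.05 million.
Denominator = 148.10 + 1.29 = 149.39 million.
Broad rate = 21.05 / 149.39 = 14.09%.
Headline unemployment rate = 12.59 / 148.10 = 8.50%.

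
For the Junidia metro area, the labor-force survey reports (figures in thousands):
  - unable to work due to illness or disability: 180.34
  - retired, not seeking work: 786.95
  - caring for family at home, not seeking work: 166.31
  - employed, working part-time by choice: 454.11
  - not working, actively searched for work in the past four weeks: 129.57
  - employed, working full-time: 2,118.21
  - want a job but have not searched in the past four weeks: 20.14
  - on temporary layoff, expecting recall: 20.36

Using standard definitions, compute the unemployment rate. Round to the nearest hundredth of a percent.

Unemployment rate ≈ 5.51%.

Employed = 454.11 + 2,118.21 = 2,572.32 thousand.
Unemployed = 129.57 + 20.36 = 149.93 thousand (jobless and actively searching, or on temporary layoff).
Labor force = 2,572.32 + 149.93 = 2,722.25 thousand.
Unemployment rate = 149.93 / 2,722.25 = 5.51%.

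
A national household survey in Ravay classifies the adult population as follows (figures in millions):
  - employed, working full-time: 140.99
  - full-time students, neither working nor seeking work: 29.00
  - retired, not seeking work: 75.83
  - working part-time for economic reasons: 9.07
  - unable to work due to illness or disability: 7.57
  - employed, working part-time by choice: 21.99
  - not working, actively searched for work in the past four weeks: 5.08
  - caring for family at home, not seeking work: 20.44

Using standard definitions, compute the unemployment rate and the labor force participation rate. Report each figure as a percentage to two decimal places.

Unemployment rate ≈ 2.87%; labor force participation rate ≈ 57.14%.

Employed = 140.99 + 9.07 + 21.99 = 172.05 million (anyone who worked, including part-time for economic reasons, counts as employed).
Unemployed = 5.08 million.
Labor force = 172.05 + 5.08 = 177.13 million.
Not in labor force = 29.00 + 75.83 + 7.57 + 20.44 = 132.84 million (those not working and not actively searching are outside the labor force).
Civilian working-age population = 177.13 + 132.84 = 309.97 million.
Unemployment rate = 5.08 / 177.13 = 2.87%.
Labor force participation rate = 177.13 / 309.97 = 57.14%.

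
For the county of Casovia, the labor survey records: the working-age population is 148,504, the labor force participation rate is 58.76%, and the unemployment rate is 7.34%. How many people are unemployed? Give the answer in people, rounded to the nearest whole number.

About 6,405 are unemployed.

Labor force = 0.5876 × 148,504 = 87,261.
Unemployed = 0.0734 × 87,261 ≈ 6,405.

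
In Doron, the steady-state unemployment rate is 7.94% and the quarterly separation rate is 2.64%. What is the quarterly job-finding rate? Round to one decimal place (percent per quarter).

From u* = s/(s+f): f = s·(1−u)/u.
f = 2.64 × (1 − 0.0794) / 0.0794 = 2.4304 / 0.0794 ≈ 30.6% per quarter.

Job-finding rate ≈ 30.6% per quarter.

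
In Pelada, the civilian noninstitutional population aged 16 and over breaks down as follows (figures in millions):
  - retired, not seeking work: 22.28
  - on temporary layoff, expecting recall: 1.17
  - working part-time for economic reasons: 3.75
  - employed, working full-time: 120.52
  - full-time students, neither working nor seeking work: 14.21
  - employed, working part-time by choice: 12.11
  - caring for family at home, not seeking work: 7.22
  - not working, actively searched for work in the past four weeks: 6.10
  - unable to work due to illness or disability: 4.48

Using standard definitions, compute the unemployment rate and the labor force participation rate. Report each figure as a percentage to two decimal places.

Employed = 3.75 + 120.52 + 12.11 = 136.38 million (anyone who worked, including part-time for economic reasons, counts as employed).
Unemployed = 1.17 + 6.10 = 7.27 million (jobless and actively searching, or on temporary layoff).
Labor force = 136.38 + 7.27 = 143.65 million.
Not in labor force = 22.28 + 14.21 + 7.22 + 4.48 = 48.19 million (those not working and not actively searching are outside the labor force).
Civilian working-age population = 143.65 + 48.19 = 191.84 million.
Unemployment rate = 7.27 / 143.65 = 5.06%.
Labor force participation rate = 143.65 / 191.84 = 74.88%.

Unemployment rate ≈ 5.06%; labor force participation rate ≈ 74.88%.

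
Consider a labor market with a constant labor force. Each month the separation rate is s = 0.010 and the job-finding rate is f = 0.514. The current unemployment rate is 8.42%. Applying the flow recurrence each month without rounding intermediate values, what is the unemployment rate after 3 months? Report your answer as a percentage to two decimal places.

With a fixed labor force, u_{t+1} = u_t + s·(1−u_t) − f·u_t = u_t·(1−s−f) + s.
Here 1−s−f = 0.476 and s = 0.010.
u_1 = 0.084200 × 0.476 + 0.010 = 0.050079.
u_2 = 0.050079 × 0.476 + 0.010 = 0.033838.
u_3 = 0.033838 × 0.476 + 0.010 = 0.026107.

Unemployment rate after three months ≈ 2.61%.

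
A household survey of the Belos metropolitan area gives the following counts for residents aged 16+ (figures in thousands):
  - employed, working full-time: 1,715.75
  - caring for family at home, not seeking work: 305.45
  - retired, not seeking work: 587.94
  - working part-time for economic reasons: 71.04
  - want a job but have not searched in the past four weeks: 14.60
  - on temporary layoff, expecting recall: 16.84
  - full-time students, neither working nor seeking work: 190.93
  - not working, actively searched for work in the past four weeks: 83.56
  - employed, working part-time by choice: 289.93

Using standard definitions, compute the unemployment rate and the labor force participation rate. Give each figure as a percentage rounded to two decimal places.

Unemployment rate ≈ 4.61%; labor force participation rate ≈ 66.46%.

Employed = 1,715.75 + 71.04 + 289.93 = 2,076.72 thousand (anyone who worked, including part-time for economic reasons, counts as employed).
Unemployed = 16.84 + 83.56 = 100.40 thousand (jobless and actively searching, or on temporary layoff).
Labor force = 2,076.72 + 100.40 = 2,177.12 thousand.
Not in labor force = 305.45 + 587.94 + 14.60 + 190.93 = 1,098.92 thousand (those not working and not actively searching are outside the labor force — including those who want a job but have given up searching).
Civilian working-age population = 2,177.12 + 1,098.92 = 3,276.04 thousand.
Unemployment rate = 100.40 / 2,177.12 = 4.61%.
Labor force participation rate = 2,177.12 / 3,276.04 = 66.46%.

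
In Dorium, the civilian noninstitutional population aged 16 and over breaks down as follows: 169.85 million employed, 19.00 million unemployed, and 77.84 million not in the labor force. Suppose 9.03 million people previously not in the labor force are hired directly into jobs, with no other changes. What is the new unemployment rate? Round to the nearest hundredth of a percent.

New unemployment rate ≈ 9.60%.

Initially, labor force = 169.85 + 19.00 = 188.85 million, so u = 19.00/188.85 = 10.06%.
After the change, employed and labor force both rise by 9.03; unemployed unchanged → E = 178.88, U = 19.00, labor force = 197.88 million.
New unemployment rate = 19.00 / 197.88 = 9.60%.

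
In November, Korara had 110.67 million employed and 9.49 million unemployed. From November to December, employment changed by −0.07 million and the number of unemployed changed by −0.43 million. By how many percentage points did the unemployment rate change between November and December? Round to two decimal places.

The unemployment rate changed by −0.33 percentage points.

November: labor force = 110.67 + 9.49 = 120.16; u = 9.49/120.16 = 7.90%.
December: labor force = 110.60 + 9.06 = 119.66; u = 9.06/119.66 = 7.57%.
Change = 7.57% − 7.90% = −0.33 pp.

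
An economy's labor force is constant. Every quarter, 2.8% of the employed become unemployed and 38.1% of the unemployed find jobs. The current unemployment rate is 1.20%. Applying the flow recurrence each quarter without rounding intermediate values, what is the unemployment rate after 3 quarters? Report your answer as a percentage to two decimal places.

Unemployment rate after three quarters ≈ 5.68%.

With a fixed labor force, u_{t+1} = u_t + s·(1−u_t) − f·u_t = u_t·(1−s−f) + s.
Here 1−s−f = 0.591 and s = 0.028.
u_1 = 0.012000 × 0.591 + 0.028 = 0.035092.
u_2 = 0.035092 × 0.591 + 0.028 = 0.048739.
u_3 = 0.048739 × 0.591 + 0.028 = 0.056805.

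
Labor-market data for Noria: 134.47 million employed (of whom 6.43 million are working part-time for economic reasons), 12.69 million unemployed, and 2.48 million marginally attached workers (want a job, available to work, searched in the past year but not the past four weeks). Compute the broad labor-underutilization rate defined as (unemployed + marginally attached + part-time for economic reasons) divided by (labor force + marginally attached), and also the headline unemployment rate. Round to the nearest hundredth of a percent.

Broad underutilization rate ≈ 14.43%; headline unemployment rate ≈ 8.62%.

Labor force = 134.47 + 12.69 = 147.16 million.
Numerator = 12.69 + 2.48 + 6.43 = 21.60 million.
Denominator = 147.16 + 2.48 = 149.64 million.
Broad rate = 21.60 / 149.64 = 14.43%.
Headline unemployment rate = 12.69 / 147.16 = 8.62%.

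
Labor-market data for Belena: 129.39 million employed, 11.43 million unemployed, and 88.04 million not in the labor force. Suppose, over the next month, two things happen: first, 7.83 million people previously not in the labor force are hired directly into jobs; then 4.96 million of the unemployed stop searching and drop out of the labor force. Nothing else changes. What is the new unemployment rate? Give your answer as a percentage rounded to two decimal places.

New unemployment rate ≈ 4.50%.

Initially, labor force = 129.39 + 11.43 = 140.82 million, so u = 11.43/140.82 = 8.12%.
After the first change, employed and labor force both rise by 7.83; unemployed unchanged → E = 137.22, U = 11.43, labor force = 148.65 million.
After the second change, unemployed and labor force both fall by 4.96 → E = 137.22, U = 6.47, labor force = 143.69 million.
New unemployment rate = 6.47 / 143.69 = 4.50%.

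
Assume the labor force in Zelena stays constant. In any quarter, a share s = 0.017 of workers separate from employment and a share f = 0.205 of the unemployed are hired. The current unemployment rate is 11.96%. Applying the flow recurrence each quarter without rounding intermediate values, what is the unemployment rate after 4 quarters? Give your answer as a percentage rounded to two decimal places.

With a fixed labor force, u_{t+1} = u_t + s·(1−u_t) − f·u_t = u_t·(1−s−f) + s.
Here 1−s−f = 0.778 and s = 0.017.
u_1 = 0.119600 × 0.778 + 0.017 = 0.110049.
u_2 = 0.110049 × 0.778 + 0.017 = 0.102618.
u_3 = 0.102618 × 0.778 + 0.017 = 0.096837.
u_4 = 0.096837 × 0.778 + 0.017 = 0.092339.

Unemployment rate after four quarters ≈ 9.23%.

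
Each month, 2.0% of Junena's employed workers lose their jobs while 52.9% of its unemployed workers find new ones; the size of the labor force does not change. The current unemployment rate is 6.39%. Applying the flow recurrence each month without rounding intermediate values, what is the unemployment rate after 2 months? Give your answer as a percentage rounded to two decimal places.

With a fixed labor force, u_{t+1} = u_t + s·(1−u_t) − f·u_t = u_t·(1−s−f) + s.
Here 1−s−f = 0.451 and s = 0.020.
u_1 = 0.063900 × 0.451 + 0.020 = 0.048819.
u_2 = 0.048819 × 0.451 + 0.020 = 0.042017.

Unemployment rate after two months ≈ 4.20%.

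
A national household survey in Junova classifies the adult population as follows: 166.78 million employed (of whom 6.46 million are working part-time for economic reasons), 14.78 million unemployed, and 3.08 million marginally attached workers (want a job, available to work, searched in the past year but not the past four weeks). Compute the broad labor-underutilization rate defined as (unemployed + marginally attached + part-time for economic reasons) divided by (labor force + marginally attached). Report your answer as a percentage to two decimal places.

Broad underutilization rate ≈ 13.17%.

Labor force = 166.78 + 14.78 = 181.56 million.
Numerator = 14.78 + 3.08 + 6.46 = 24.32 million.
Denominator = 181.56 + 3.08 = 184.64 million.
Broad rate = 24.32 / 184.64 = 13.17%.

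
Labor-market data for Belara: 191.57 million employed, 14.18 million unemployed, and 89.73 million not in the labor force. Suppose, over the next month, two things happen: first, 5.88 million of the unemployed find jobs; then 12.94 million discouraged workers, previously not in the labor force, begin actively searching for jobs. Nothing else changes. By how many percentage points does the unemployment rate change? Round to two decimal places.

Initially, labor force = 191.57 + 14.18 = 205.75 million, so u = 14.18/205.75 = 6.89%.
After the first change, unemployed falls and employed rises by 5.88; labor force unchanged → E = 197.45, U = 8.30, labor force = 205.75 million.
After the second change, unemployed and labor force both rise by 12.94 → E = 197.45, U = 21.24, labor force = 218.69 million.
New unemployment rate = 21.24 / 218.69 = 9.71%.
Change = 9.71% − 6.89% = +2.82 percentage points.

The unemployment rate changes by +2.82 percentage points.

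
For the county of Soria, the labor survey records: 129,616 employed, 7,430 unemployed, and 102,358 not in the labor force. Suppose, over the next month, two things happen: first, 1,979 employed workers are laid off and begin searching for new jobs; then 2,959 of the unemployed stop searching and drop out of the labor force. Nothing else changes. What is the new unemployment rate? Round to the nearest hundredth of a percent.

Initially, labor force = 129,616 + 7,430 = 137,046, so u = 7,430/137,046 = 5.42%.
After the first change, employed falls and unemployed rises by 1,979; labor force unchanged → E = 127,637, U = 9,409, labor force = 137,046.
After the second change, unemployed and labor force both fall by 2,959 → E = 127,637, U = 6,450, labor force = 134,087.
New unemployment rate = 6,450 / 134,087 = 4.81%.

New unemployment rate ≈ 4.81%.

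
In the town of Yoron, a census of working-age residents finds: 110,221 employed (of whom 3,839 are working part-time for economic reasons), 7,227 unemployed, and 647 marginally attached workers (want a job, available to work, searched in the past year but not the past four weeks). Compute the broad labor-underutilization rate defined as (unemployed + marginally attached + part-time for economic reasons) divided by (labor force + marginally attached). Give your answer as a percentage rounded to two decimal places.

Broad underutilization rate ≈ 9.92%.

Labor force = 110,221 + 7,227 = 117,448.
Numerator = 7,227 + 647 + 3,839 = 11,713.
Denominator = 117,448 + 647 = 118,095.
Broad rate = 11,713 / 118,095 = 9.92%.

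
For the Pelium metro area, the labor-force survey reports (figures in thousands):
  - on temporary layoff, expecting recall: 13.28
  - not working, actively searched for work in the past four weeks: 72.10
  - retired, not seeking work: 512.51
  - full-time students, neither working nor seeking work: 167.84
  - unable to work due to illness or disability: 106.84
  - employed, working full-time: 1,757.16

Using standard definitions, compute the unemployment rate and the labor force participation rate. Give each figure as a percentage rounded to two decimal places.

Employed = 1,757.16 thousand.
Unemployed = 13.28 + 72.10 = 85.38 thousand (jobless and actively searching, or on temporary layoff).
Labor force = 1,757.16 + 85.38 = 1,842.54 thousand.
Not in labor force = 512.51 + 167.84 + 106.84 = 787.19 thousand (those not working and not actively searching are outside the labor force).
Civilian working-age population = 1,842.54 + 787.19 = 2,629.73 thousand.
Unemployment rate = 85.38 / 1,842.54 = 4.63%.
Labor force participation rate = 1,842.54 / 2,629.73 = 70.07%.

Unemployment rate ≈ 4.63%; labor force participation rate ≈ 70.07%.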